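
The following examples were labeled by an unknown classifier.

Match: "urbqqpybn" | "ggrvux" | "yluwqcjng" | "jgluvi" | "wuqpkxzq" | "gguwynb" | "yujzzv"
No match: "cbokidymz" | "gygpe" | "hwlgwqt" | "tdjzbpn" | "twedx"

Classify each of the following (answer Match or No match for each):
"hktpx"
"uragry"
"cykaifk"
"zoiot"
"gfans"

No match, Match, No match, No match, No match

The common property of the 'Match' items is: contains 'u'. No 'No match' item has it.
"hktpx": no 'u', does not satisfy this → No match. "uragry": has 'u', fits → Match. "cykaifk": no 'u', does not satisfy this → No match. "zoiot": no 'u', does not satisfy this → No match. "gfans": no 'u', does not satisfy this → No match.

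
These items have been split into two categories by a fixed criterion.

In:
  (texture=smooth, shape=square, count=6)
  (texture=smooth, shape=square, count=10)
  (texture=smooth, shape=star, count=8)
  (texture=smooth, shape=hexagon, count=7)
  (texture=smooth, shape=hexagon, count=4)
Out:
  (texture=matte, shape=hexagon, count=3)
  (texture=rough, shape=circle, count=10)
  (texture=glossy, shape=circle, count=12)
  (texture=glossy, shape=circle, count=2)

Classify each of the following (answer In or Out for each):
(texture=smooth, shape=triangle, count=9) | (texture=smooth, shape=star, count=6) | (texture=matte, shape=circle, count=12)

In, In, Out

All 'In' examples share one property — texture is smooth — and every 'Out' example lacks it.
(texture=smooth, shape=triangle, count=9): texture is smooth — qualifies, so In.
(texture=smooth, shape=star, count=6): texture is smooth — qualifies, so In.
(texture=matte, shape=circle, count=12): texture is matte — does not pass, so Out.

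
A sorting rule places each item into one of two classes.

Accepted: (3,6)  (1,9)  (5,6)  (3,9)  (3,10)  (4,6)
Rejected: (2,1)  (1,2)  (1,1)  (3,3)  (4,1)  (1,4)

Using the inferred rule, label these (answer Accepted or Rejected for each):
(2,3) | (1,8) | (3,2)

Rejected, Accepted, Rejected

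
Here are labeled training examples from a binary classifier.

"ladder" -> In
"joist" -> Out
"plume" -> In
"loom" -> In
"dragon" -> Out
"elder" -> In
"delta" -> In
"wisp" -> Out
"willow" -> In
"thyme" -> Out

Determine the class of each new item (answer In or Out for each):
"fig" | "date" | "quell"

The classifier is using: contains 'l'.
Out: "fig", since no 'l'.
Out: "date", since no 'l'.
In: "quell", since has 'l'.

Out, Out, In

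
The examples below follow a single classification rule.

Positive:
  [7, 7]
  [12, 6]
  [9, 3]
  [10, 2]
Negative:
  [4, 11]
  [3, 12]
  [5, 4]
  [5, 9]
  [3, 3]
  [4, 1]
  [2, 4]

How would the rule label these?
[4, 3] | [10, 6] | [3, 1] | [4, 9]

Negative, Positive, Negative, Negative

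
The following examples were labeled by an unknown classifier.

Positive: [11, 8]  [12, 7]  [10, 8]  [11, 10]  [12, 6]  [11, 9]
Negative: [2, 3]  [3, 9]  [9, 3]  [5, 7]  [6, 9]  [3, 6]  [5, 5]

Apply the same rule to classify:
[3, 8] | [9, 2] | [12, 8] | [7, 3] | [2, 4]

Negative, Negative, Positive, Negative, Negative

Rule: sum ≥ 18. This holds for each 'Positive' example and fails for each 'Negative' one.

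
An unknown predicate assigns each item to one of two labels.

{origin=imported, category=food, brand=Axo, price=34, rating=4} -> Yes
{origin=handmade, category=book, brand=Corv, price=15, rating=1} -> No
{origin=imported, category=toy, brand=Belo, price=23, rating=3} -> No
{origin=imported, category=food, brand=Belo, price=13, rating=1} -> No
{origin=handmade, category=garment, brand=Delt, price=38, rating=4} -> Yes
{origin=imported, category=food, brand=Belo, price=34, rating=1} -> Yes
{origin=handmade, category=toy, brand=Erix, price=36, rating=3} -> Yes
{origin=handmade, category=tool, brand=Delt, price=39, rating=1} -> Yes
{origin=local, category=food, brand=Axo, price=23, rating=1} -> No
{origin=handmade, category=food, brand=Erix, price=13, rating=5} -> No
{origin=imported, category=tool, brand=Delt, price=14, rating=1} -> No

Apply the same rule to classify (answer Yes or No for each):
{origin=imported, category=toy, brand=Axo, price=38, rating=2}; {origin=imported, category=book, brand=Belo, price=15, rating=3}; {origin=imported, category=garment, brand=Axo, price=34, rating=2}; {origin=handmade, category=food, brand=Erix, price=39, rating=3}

Yes, No, Yes, Yes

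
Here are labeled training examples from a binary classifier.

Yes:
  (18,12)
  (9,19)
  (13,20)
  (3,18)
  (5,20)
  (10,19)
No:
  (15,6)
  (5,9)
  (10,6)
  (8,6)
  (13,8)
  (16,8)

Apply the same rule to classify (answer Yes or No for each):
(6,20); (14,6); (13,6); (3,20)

Rule: second ≥ 10. This holds for each 'Yes' example and fails for each 'No' one.
(6,20): Yes (second 20). (14,6): No (second 6). (13,6): No (second 6). (3,20): Yes (second 20).

Yes, No, No, Yes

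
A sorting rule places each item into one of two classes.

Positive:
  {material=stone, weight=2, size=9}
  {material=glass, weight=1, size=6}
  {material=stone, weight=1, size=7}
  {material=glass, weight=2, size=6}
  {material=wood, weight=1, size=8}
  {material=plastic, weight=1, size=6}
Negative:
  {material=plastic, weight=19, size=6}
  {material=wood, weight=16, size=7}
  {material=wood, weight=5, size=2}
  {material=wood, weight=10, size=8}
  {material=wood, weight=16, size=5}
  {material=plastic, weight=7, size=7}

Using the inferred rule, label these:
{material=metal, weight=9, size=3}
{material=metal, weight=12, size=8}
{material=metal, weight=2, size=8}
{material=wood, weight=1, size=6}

Negative, Negative, Positive, Positive

The simplest hypothesis consistent with all the labels is: weight ≤ 2.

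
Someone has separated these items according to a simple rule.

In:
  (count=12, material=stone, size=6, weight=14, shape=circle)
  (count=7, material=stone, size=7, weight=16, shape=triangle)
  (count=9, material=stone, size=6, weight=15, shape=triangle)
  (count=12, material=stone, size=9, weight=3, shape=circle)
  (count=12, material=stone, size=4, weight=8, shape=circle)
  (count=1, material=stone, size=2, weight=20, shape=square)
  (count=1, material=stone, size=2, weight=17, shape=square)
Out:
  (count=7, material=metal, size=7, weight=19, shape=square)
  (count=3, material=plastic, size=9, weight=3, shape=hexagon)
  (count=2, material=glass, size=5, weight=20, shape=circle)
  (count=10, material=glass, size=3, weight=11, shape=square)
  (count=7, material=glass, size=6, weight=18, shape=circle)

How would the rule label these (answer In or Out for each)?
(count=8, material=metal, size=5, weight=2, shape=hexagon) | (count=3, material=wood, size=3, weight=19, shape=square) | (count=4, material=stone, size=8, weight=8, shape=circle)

Out, Out, In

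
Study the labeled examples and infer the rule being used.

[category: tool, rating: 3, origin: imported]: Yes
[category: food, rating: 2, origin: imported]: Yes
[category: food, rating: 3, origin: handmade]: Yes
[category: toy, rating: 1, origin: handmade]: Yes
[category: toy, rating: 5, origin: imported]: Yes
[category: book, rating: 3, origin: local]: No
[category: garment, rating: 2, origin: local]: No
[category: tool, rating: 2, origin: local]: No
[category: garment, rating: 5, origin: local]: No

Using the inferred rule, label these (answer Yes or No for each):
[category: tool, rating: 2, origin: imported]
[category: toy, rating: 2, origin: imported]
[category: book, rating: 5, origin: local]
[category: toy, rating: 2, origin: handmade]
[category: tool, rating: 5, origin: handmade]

Yes, Yes, No, Yes, Yes

Comparing the two groups points to one rule — origin is not local.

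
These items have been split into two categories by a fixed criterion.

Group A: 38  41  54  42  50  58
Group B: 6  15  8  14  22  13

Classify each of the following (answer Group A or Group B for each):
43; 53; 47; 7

Group A, Group A, Group A, Group B

The pattern is that an item is 'Group A' exactly when: at least 38.
43: 43 ≥ 38, qualifies → Group A.
53: 53 ≥ 38, qualifies → Group A.
47: 47 ≥ 38, qualifies → Group A.
7: 7 < 38, doesn't match → Group B.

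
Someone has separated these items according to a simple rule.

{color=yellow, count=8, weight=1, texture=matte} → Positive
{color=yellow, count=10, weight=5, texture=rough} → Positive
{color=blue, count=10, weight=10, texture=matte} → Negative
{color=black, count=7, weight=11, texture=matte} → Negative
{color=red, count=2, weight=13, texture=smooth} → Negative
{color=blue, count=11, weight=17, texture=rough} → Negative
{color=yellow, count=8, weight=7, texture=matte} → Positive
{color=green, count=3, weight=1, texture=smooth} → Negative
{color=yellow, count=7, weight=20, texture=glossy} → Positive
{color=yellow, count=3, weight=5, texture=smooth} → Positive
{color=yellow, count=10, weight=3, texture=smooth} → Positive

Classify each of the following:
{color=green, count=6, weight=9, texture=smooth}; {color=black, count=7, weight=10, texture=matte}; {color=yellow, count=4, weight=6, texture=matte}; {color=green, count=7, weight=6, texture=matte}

The common property of the 'Positive' items is: color is yellow. No 'Negative' item has it.
{color=green, count=6, weight=9, texture=smooth} — color is green, hence Negative.
{color=black, count=7, weight=10, texture=matte} — color is black, hence Negative.
{color=yellow, count=4, weight=6, texture=matte} — color is yellow, hence Positive.
{color=green, count=7, weight=6, texture=matte} — color is green, hence Negative.

Negative, Negative, Positive, Negative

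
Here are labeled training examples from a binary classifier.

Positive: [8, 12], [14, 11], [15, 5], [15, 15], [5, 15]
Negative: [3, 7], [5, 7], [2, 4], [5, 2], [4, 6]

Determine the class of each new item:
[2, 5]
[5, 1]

Negative, Negative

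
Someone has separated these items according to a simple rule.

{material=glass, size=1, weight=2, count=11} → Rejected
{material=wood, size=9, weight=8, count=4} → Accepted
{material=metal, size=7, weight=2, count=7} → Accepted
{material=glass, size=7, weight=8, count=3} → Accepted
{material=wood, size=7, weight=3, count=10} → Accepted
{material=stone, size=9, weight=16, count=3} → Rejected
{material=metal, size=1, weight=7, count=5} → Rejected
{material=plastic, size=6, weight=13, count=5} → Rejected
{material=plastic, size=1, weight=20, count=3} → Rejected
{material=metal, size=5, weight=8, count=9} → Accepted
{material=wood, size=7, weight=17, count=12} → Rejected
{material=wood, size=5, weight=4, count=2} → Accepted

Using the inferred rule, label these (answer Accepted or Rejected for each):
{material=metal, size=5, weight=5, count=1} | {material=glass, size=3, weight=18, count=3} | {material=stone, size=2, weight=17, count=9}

All 'Accepted' examples share one property — weight ≤ 8 AND size ≥ 5 — and every 'Rejected' example lacks it.
Accepted: {material=metal, size=5, weight=5, count=1}, since weight = 5, size = 5. Rejected: {material=glass, size=3, weight=18, count=3}, since weight = 18, size = 3. Rejected: {material=stone, size=2, weight=17, count=9}, since weight = 17, size = 2.

Accepted, Rejected, Rejected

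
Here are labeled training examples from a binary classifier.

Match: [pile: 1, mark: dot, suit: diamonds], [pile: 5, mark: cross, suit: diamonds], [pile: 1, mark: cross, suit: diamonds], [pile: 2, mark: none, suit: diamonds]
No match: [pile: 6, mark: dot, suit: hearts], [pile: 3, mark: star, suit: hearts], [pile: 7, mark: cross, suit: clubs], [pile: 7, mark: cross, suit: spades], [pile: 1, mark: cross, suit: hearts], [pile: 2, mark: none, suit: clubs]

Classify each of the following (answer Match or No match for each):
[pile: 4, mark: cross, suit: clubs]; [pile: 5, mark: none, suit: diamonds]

No match, Match

The pattern is that an item is 'Match' exactly when: suit is diamonds.
[pile: 4, mark: cross, suit: clubs] → suit is clubs → No match. [pile: 5, mark: none, suit: diamonds] → suit is diamonds → Match.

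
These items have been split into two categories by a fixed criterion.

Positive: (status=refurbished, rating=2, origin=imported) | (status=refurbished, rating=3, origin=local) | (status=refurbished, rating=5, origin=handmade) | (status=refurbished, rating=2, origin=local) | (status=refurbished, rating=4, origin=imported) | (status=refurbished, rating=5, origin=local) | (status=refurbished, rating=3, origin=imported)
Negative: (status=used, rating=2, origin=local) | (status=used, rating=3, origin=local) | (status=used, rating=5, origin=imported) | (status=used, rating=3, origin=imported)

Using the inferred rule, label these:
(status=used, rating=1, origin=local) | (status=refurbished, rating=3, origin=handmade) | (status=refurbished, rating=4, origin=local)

Negative, Positive, Positive

Rule: status is refurbished. This holds for each 'Positive' example and fails for each 'Negative' one.
(status=used, rating=1, origin=local) → status is used → Negative.
(status=refurbished, rating=3, origin=handmade) → status is refurbished → Positive.
(status=refurbished, rating=4, origin=local) → status is refurbished → Positive.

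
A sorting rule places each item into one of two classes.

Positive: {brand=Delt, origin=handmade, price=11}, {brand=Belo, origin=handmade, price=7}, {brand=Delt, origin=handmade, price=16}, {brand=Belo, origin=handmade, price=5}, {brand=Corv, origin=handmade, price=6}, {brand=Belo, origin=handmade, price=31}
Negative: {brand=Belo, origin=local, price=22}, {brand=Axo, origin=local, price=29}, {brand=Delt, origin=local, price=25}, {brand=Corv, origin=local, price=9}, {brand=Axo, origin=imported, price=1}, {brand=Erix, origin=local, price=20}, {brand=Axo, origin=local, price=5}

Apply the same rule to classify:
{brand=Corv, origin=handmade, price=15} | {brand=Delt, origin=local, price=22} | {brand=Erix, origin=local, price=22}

The pattern is that an item is 'Positive' exactly when: origin is handmade.
Positive: {brand=Corv, origin=handmade, price=15}, since origin is handmade.
Negative: {brand=Delt, origin=local, price=22}, since origin is local.
Negative: {brand=Erix, origin=local, price=22}, since origin is local.

Positive, Negative, Negative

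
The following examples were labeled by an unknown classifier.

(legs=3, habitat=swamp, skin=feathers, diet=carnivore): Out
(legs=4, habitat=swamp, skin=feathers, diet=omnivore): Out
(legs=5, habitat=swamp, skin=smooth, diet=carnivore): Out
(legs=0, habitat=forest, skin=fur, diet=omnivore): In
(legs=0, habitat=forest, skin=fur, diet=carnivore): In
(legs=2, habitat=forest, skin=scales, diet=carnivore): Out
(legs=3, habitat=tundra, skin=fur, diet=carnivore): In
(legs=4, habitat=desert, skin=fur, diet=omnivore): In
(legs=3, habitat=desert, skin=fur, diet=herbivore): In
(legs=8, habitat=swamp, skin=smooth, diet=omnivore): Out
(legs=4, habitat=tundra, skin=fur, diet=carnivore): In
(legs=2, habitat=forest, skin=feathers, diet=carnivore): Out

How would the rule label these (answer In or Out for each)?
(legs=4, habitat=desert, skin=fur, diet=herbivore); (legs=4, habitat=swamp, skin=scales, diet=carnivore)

In, Out

Every 'In' example satisfies: skin is fur. None of the 'Out' examples do.
(legs=4, habitat=desert, skin=fur, diet=herbivore): skin is fur, passes → In.
(legs=4, habitat=swamp, skin=scales, diet=carnivore): skin is scales, fails the rule → Out.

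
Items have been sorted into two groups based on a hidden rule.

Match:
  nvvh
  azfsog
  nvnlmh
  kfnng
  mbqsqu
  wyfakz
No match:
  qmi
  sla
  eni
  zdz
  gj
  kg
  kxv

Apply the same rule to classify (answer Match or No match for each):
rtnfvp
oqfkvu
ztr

Match, Match, No match

A rule that fits every label: length ≥ 4 — true of each 'Match' example, false of each 'No match' one.
Match: rtnfvp, since length 6.
Match: oqfkvu, since length 6.
No match: ztr, since length 3.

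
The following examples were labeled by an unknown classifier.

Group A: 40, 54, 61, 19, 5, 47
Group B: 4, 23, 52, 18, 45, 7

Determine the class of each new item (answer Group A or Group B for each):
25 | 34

Group B, Group B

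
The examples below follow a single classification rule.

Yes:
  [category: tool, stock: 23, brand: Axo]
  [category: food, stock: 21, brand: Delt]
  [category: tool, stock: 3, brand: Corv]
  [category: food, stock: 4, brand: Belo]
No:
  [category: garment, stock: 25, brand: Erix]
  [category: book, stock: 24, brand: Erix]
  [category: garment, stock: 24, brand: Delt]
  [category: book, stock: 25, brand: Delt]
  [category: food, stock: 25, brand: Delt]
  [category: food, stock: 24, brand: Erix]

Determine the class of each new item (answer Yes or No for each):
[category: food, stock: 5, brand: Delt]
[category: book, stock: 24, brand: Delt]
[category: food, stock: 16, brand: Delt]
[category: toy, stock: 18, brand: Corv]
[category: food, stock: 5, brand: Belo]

Yes, No, Yes, Yes, Yes

Every 'Yes' example satisfies: stock ≤ 23. None of the 'No' examples do.
[category: food, stock: 5, brand: Delt] — stock = 5, hence Yes.
[category: book, stock: 24, brand: Delt] — stock = 24, hence No.
[category: food, stock: 16, brand: Delt] — stock = 16, hence Yes.
[category: toy, stock: 18, brand: Corv] — stock = 18, hence Yes.
[category: food, stock: 5, brand: Belo] — stock = 5, hence Yes.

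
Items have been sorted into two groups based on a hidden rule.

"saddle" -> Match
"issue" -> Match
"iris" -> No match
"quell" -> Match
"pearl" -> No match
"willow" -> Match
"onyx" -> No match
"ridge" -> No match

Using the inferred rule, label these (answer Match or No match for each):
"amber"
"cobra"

The distinguishing property — has a double letter — holds for all the 'Match' cases and none of the 'No match' cases.
"amber" — no doubled letter, hence No match.
"cobra" — no doubled letter, hence No match.

No match, No match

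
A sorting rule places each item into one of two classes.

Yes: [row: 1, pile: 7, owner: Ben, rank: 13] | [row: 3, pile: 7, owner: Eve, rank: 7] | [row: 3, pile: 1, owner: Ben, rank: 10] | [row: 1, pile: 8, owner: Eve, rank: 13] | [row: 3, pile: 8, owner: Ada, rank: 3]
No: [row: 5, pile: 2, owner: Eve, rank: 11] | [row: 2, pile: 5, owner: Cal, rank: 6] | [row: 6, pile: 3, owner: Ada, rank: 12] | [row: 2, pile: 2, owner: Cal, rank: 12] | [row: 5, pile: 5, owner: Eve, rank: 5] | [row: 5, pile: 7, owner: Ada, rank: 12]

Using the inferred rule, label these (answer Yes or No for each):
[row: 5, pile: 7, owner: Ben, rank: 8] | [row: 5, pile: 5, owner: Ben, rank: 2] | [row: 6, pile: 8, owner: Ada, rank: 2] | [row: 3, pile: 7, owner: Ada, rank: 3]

No, No, No, Yes

The common property of the 'Yes' items is: row = 1 OR row = 3. No 'No' item has it.
[row: 5, pile: 7, owner: Ben, rank: 8]: No (row = 5). [row: 5, pile: 5, owner: Ben, rank: 2]: No (row = 5). [row: 6, pile: 8, owner: Ada, rank: 2]: No (row = 6). [row: 3, pile: 7, owner: Ada, rank: 3]: Yes (row = 3).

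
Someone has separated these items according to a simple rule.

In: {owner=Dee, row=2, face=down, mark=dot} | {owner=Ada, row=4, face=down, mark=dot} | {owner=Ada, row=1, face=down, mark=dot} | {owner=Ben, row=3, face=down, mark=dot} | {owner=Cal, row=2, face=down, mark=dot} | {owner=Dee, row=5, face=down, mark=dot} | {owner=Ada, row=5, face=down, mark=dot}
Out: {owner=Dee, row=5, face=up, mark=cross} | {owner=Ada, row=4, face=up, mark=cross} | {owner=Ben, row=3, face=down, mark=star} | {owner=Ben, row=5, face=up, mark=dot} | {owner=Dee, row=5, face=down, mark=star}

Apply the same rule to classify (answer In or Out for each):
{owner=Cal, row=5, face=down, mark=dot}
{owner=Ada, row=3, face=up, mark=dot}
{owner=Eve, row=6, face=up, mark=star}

One predicate separates the groups cleanly: face is down AND mark is dot.
{owner=Cal, row=5, face=down, mark=dot} — face is down, mark is dot, hence In. {owner=Ada, row=3, face=up, mark=dot} — face is up, mark is dot, hence Out. {owner=Eve, row=6, face=up, mark=star} — face is up, mark is star, hence Out.

In, Out, Out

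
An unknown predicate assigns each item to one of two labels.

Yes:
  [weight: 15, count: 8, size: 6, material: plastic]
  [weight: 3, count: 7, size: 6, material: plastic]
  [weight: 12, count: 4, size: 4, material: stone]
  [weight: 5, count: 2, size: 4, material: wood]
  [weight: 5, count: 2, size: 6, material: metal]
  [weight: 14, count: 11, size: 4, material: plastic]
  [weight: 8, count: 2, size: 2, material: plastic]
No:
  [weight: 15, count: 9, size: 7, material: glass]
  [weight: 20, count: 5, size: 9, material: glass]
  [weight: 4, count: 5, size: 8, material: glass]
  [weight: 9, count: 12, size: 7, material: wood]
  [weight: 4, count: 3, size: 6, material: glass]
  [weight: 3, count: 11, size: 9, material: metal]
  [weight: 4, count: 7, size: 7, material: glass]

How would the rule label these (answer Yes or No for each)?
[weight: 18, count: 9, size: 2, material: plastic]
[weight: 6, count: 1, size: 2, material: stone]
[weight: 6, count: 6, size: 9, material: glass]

All 'Yes' examples share one property — size ≤ 6 AND count ≠ 3 — and every 'No' example lacks it.

Yes, Yes, No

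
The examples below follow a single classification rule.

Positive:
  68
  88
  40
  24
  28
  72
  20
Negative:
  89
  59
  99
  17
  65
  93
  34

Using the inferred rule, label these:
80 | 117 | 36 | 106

Positive, Negative, Positive, Negative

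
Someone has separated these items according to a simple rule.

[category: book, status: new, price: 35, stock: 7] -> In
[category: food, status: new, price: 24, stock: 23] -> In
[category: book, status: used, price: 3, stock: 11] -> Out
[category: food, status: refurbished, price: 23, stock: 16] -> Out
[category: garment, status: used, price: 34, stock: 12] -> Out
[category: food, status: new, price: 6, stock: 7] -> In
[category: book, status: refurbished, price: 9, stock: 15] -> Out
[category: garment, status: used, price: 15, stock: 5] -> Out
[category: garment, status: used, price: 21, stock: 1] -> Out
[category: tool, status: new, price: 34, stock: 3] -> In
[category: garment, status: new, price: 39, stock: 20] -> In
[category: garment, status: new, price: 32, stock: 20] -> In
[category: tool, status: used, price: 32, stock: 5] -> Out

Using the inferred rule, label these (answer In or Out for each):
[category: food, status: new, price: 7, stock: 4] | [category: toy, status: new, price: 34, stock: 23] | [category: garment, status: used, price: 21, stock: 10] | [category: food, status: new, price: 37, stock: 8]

In, In, Out, In

The simplest hypothesis consistent with all the labels is: status is new.
[category: food, status: new, price: 7, stock: 4] → status is new → In.
[category: toy, status: new, price: 34, stock: 23] → status is new → In.
[category: garment, status: used, price: 21, stock: 10] → status is used → Out.
[category: food, status: new, price: 37, stock: 8] → status is new → In.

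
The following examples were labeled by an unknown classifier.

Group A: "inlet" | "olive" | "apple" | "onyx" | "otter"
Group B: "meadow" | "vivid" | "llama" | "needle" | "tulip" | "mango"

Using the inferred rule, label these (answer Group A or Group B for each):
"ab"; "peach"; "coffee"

Group A, Group B, Group B

Rule: starts with a vowel. This holds for each 'Group A' example and fails for each 'Group B' one.
Group A: "ab", since starts with 'a'. Group B: "peach", since starts with 'p'. Group B: "coffee", since starts with 'c'.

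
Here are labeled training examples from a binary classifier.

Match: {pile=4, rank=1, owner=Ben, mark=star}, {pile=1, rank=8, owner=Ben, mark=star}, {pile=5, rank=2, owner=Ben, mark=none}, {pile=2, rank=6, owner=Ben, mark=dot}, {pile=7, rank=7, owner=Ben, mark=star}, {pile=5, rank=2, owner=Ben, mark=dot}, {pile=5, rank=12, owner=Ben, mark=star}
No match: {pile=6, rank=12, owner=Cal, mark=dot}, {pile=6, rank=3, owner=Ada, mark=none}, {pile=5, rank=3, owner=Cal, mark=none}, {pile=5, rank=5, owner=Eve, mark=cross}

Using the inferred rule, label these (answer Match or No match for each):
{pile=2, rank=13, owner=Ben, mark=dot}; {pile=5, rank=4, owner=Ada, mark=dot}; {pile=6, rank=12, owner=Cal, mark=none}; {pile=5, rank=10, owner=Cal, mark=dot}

Looking at the examples, the only property every 'Match' case has and every 'No match' case lacks is: owner is Ben.

Match, No match, No match, No match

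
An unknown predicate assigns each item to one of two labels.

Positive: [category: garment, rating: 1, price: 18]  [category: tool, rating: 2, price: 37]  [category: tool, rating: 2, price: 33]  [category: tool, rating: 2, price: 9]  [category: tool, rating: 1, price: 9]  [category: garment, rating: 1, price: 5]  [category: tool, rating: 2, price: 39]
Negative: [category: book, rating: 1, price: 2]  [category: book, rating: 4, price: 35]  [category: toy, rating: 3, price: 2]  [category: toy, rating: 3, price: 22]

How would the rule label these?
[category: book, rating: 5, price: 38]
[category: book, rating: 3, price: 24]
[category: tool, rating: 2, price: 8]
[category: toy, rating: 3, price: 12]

Negative, Negative, Positive, Negative

Rule: category is tool OR category is garment. This holds for each 'Positive' example and fails for each 'Negative' one.
[category: book, rating: 5, price: 38]: category is book — doesn't qualify, so Negative.
[category: book, rating: 3, price: 24]: category is book — doesn't qualify, so Negative.
[category: tool, rating: 2, price: 8]: category is tool — matches, so Positive.
[category: toy, rating: 3, price: 12]: category is toy — doesn't qualify, so Negative.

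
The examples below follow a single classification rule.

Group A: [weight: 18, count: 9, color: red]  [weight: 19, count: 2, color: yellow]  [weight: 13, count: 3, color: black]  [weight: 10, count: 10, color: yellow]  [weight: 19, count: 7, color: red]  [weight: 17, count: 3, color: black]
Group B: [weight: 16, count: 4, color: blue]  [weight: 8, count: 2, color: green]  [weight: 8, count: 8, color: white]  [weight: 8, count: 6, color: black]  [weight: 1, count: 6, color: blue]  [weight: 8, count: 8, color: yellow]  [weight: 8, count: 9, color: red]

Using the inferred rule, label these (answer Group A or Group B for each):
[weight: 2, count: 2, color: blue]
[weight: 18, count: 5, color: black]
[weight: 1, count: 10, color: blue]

The rule appears to be: count ≠ 4 AND weight ≥ 10.
[weight: 2, count: 2, color: blue] — count = 2, weight = 2, hence Group B. [weight: 18, count: 5, color: black] — count = 5, weight = 18, hence Group A. [weight: 1, count: 10, color: blue] — count = 10, weight = 1, hence Group B.

Group B, Group A, Group B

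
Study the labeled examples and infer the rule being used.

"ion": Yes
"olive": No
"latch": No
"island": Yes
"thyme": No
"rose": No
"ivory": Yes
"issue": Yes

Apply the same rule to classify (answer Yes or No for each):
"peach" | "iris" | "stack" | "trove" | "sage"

No, Yes, No, No, No

The simplest hypothesis consistent with all the labels is: starts with 'i'.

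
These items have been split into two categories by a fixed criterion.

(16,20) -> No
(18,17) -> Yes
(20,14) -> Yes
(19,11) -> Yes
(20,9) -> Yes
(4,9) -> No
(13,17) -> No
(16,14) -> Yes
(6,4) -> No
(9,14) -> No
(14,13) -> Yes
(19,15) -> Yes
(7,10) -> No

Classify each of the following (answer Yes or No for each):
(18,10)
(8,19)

One predicate separates the groups cleanly: first > second AND sum ≥ 13.
Yes: (18,10), since 18 > 10, 18+10 = 28. No: (8,19), since 8 < 19, 8+19 = 27.

Yes, No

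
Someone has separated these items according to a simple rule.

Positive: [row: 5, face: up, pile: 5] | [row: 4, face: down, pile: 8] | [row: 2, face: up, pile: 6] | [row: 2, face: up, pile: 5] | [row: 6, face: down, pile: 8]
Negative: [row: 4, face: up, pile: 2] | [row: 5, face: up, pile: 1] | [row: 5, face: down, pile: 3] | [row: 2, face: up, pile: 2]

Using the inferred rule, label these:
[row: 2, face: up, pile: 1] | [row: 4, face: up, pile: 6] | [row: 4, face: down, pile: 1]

Negative, Positive, Negative

The simplest hypothesis consistent with all the labels is: pile ≥ 5.
Negative: [row: 2, face: up, pile: 1], since pile = 1. Positive: [row: 4, face: up, pile: 6], since pile = 6. Negative: [row: 4, face: down, pile: 1], since pile = 1.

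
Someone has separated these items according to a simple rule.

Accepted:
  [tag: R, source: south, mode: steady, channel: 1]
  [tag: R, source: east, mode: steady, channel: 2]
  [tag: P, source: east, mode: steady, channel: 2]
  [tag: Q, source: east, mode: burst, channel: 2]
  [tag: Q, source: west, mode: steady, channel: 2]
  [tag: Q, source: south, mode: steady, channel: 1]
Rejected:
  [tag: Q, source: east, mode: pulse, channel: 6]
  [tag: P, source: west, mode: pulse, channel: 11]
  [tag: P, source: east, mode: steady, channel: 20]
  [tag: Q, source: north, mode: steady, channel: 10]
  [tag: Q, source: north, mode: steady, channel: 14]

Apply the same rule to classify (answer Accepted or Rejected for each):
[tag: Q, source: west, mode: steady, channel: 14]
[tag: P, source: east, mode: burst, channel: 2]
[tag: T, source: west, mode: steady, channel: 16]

All 'Accepted' examples share one property — channel ≤ 2 — and every 'Rejected' example lacks it.
[tag: Q, source: west, mode: steady, channel: 14]: channel = 14, doesn't match → Rejected. [tag: P, source: east, mode: burst, channel: 2]: channel = 2, passes → Accepted. [tag: T, source: west, mode: steady, channel: 16]: channel = 16, doesn't match → Rejected.

Rejected, Accepted, Rejected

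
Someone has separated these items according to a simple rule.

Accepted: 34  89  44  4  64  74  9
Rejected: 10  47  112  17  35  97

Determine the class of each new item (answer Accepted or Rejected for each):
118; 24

Every 'Accepted' example satisfies: ≡ 4 (mod 5). None of the 'Rejected' examples do.
118: 118 mod 5 = 3 — does not fit, so Rejected. 24: 24 mod 5 = 4 — matches, so Accepted.

Rejected, Accepted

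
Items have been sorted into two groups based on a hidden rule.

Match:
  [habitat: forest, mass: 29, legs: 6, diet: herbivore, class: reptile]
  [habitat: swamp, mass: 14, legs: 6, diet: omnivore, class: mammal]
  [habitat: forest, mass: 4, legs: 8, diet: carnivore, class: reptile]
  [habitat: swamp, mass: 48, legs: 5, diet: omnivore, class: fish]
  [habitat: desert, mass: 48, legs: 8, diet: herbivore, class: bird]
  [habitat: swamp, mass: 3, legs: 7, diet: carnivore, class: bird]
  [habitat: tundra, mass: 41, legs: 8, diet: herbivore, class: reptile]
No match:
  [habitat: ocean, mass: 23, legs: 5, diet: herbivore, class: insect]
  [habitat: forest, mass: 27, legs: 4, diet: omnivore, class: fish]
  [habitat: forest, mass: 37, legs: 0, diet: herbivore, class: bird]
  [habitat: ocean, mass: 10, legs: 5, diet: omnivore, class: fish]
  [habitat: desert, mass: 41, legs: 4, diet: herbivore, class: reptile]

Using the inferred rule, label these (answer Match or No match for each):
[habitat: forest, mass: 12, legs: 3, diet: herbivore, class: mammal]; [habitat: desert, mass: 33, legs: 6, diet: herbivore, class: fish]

No match, Match

A rule that fits every label: habitat is swamp OR legs ≥ 6 — true of each 'Match' example, false of each 'No match' one.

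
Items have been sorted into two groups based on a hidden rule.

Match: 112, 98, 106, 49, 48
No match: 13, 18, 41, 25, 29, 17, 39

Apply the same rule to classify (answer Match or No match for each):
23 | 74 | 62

Every 'Match' example satisfies: at least 48. None of the 'No match' examples do.

No match, Match, Match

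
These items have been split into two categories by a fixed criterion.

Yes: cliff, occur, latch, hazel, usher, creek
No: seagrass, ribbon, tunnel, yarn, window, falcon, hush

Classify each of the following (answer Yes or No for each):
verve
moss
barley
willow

'Yes' ⟺ odd length.
verve: length 5, matches → Yes.
moss: length 4, lacks this property → No.
barley: length 6, lacks this property → No.
willow: length 6, lacks this property → No.

Yes, No, No, No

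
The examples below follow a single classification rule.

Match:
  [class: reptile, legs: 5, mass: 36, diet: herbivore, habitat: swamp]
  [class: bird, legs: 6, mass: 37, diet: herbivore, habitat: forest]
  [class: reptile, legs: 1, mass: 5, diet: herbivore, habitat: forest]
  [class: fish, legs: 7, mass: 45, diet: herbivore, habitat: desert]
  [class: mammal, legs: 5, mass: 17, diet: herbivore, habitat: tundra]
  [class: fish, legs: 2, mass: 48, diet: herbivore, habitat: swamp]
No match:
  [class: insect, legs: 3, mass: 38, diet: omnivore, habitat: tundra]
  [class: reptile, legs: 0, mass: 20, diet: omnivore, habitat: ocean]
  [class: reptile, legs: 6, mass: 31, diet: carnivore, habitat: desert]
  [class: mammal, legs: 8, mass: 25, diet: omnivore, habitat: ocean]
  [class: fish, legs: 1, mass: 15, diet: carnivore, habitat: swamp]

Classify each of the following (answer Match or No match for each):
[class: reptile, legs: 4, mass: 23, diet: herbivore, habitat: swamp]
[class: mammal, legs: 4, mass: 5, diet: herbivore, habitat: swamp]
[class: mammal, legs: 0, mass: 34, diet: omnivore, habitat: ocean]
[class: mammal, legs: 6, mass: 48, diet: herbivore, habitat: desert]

The classifier is using: diet is herbivore.
[class: reptile, legs: 4, mass: 23, diet: herbivore, habitat: swamp]: diet is herbivore, matches → Match.
[class: mammal, legs: 4, mass: 5, diet: herbivore, habitat: swamp]: diet is herbivore, matches → Match.
[class: mammal, legs: 0, mass: 34, diet: omnivore, habitat: ocean]: diet is omnivore, does not satisfy this → No match.
[class: mammal, legs: 6, mass: 48, diet: herbivore, habitat: desert]: diet is herbivore, matches → Match.

Match, Match, No match, Match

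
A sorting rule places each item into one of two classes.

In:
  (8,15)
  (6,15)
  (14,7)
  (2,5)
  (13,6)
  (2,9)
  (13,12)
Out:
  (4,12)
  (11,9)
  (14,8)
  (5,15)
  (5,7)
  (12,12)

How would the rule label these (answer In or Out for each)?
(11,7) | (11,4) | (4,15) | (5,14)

Out, In, In, In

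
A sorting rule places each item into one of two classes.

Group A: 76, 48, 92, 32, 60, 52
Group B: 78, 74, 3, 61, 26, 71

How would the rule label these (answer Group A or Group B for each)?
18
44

Group B, Group A

The pattern is that an item is 'Group A' exactly when: multiple of 4.
18 — 18 = 4·4 + 2, hence Group B.
44 — 44 = 4·11, hence Group A.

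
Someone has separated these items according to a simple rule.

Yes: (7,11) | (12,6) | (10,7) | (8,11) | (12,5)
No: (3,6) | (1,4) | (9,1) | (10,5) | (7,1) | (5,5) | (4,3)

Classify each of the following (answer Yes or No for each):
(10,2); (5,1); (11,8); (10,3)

Rule: sum ≥ 17. This holds for each 'Yes' example and fails for each 'No' one.
(10,2): 10+2 = 12 — does not satisfy this, so No. (5,1): 5+1 = 6 — does not satisfy this, so No. (11,8): 11+8 = 19 — meets the rule, so Yes. (10,3): 10+3 = 13 — does not satisfy this, so No.

No, No, Yes, No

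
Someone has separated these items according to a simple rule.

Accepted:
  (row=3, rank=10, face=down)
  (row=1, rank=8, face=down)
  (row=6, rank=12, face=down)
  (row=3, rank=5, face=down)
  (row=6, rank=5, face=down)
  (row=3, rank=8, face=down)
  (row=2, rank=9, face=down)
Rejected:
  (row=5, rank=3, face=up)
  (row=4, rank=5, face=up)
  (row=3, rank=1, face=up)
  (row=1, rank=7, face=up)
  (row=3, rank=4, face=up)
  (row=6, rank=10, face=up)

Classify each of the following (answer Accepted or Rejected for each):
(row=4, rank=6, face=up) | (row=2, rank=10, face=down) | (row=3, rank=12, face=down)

The pattern is that an item is 'Accepted' exactly when: face is down.
Rejected: (row=4, rank=6, face=up), since face is up. Accepted: (row=2, rank=10, face=down), since face is down. Accepted: (row=3, rank=12, face=down), since face is down.

Rejected, Accepted, Accepted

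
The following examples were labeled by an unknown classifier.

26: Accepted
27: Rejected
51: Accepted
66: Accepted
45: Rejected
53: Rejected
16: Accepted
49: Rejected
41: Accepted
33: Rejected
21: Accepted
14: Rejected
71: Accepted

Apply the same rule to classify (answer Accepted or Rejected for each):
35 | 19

A rule that fits every label: ≡ 1 (mod 5) — true of each 'Accepted' example, false of each 'Rejected' one.
35: 35 mod 5 = 0 — does not pass, so Rejected. 19: 19 mod 5 = 4 — does not pass, so Rejected.

Rejected, Rejected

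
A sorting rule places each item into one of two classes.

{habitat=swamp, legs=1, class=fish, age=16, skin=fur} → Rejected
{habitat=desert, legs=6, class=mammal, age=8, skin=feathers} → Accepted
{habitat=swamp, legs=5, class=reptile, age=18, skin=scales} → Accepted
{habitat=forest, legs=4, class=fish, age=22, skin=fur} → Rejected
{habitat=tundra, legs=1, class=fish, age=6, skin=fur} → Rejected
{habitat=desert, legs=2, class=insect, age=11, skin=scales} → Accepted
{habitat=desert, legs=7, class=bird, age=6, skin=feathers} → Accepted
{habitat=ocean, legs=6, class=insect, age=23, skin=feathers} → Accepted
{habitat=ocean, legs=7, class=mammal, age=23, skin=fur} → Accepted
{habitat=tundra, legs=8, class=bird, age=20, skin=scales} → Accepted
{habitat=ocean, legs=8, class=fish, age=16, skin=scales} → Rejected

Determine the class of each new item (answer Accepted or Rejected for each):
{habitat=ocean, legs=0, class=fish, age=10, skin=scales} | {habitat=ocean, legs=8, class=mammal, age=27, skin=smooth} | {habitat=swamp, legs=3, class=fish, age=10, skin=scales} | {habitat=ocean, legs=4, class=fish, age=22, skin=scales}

Rejected, Accepted, Rejected, Rejected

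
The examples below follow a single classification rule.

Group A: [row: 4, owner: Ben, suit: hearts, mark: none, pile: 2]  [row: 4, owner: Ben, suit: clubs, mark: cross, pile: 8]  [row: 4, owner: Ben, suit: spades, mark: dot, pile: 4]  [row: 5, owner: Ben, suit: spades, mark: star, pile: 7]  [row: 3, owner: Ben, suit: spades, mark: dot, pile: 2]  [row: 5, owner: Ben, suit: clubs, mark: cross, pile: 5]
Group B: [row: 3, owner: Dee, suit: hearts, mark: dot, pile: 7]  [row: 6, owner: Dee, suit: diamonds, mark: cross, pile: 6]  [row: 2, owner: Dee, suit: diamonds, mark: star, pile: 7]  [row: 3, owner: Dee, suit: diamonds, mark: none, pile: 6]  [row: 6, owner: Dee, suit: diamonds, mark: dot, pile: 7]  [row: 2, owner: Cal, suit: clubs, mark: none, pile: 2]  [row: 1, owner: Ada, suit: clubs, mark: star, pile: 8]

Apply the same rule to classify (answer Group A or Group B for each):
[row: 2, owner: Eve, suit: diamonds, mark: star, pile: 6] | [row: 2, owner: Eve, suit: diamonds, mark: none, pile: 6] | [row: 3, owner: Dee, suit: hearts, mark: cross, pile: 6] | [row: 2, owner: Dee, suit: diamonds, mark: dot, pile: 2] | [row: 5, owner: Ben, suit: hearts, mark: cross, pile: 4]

All 'Group A' examples share one property — owner is Ben — and every 'Group B' example lacks it.

Group B, Group B, Group B, Group B, Group A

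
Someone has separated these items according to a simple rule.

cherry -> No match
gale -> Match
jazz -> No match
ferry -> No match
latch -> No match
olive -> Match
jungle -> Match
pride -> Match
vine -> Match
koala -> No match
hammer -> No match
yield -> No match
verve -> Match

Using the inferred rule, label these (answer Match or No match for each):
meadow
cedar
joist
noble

The distinguishing property — ends with 'e' — holds for all the 'Match' cases and none of the 'No match' cases.
meadow → ends with 'w' → No match.
cedar → ends with 'r' → No match.
joist → ends with 't' → No match.
noble → ends with 'e' → Match.

No match, No match, No match, Match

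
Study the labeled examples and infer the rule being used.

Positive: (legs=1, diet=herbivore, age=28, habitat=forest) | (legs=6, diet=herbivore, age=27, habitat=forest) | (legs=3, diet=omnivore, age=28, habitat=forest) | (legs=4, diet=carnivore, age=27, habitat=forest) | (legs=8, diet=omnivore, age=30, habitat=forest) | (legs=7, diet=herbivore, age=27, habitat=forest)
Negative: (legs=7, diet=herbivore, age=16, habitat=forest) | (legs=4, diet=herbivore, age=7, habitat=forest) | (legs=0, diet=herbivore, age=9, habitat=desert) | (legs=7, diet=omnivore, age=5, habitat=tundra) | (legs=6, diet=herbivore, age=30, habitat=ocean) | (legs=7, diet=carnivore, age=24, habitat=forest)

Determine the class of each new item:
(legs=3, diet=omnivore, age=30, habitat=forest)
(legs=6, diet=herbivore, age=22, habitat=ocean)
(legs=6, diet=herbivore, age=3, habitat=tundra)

The classifier is using: habitat is forest AND age ≥ 27.
(legs=3, diet=omnivore, age=30, habitat=forest): habitat is forest, age = 30, has this property → Positive.
(legs=6, diet=herbivore, age=22, habitat=ocean): habitat is ocean, age = 22, doesn't qualify → Negative.
(legs=6, diet=herbivore, age=3, habitat=tundra): habitat is tundra, age = 3, doesn't qualify → Negative.

Positive, Negative, Negative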